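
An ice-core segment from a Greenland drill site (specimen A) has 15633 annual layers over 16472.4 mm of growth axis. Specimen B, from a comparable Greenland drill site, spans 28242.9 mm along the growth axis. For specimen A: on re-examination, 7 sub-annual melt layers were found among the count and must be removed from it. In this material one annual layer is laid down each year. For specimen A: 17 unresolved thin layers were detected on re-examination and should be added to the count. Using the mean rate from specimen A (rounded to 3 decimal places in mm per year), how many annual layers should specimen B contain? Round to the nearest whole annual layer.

Specimen A: adjusted count: 15633 − 7 + 17 = 15643 annual layers.
A: 16472.4 mm over 15643 years gives 16472.4 / 15643 ≈ 1.053 mm/yr.
Specimen B: 28242.9 mm / 1.053 mm per year = 26821.37 years ≈ 26821 annual layers.

26821 annual layers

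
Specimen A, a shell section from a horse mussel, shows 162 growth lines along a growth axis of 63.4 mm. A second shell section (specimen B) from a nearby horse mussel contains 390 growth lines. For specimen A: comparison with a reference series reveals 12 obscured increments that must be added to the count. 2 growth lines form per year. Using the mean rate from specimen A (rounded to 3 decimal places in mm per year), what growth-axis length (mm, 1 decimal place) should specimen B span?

142.2 mm

Specimen A: after corrections the count is 162 + 12 = 174 growth lines.
Specimen A: with 2 growth lines per year, 174 / 2 = 87 years.
A: 63.4 mm over 87 years gives 63.4 / 87 ≈ 0.729 mm/year.
Specimen B: with 2 growth lines per year, 390 / 2 = 195 years. Length of B = 0.729 × 195 = 142.2 mm.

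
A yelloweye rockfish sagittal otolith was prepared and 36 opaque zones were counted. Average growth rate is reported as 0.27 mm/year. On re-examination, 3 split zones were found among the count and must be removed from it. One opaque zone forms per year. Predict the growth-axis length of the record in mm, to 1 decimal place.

Adjusted count: 36 − 3 = 33 opaque zones.
Length ≈ 0.27 × 33 = 8.9 mm.

8.9 mm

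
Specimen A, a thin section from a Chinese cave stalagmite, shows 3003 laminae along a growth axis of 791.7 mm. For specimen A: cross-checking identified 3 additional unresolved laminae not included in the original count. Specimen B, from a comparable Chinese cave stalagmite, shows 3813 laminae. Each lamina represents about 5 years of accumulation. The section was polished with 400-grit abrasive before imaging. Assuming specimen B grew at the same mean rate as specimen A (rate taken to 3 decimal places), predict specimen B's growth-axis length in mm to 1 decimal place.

Specimen A: adjusted count: 3003 + 3 = 3006 laminae.
Specimen A: 3006 laminae at 5 years each span 3006 × 5 = 15030 years.
A: 791.7 mm over 15030 years gives 791.7 / 15030 ≈ 0.053 mm per year.
Specimen B: at 5 years per lamina, 3813 × 5 = 19065 years. Length of B = 0.053 × 19065 = 1010.4 mm.

1010.4 mm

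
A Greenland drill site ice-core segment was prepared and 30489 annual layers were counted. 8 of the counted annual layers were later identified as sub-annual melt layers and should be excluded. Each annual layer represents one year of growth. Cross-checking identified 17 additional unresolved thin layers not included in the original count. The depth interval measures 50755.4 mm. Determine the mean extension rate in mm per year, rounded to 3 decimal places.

Adjusted count: 30489 − 8 + 17 = 30498 annual layers.
50755.4 mm over 30498 years gives 50755.4 / 30498 ≈ 1.664 mm per year.

1.664 mm per year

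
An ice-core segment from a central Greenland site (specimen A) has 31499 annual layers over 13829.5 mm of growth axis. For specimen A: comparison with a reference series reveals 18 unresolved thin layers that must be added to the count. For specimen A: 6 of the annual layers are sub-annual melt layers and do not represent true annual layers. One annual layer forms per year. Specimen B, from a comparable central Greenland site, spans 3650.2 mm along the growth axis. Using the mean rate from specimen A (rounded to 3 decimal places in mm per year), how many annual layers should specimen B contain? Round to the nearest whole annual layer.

8315 annual layers

Specimen A: adjusted count: 31499 − 6 + 18 = 31511 annual layers.
A: Mean rate = 13829.5 mm / 31511 years ≈ 0.439 mm/year.
For B, 3650.2 / 0.439 = 8314.81 years ≈ 8315 annual layers.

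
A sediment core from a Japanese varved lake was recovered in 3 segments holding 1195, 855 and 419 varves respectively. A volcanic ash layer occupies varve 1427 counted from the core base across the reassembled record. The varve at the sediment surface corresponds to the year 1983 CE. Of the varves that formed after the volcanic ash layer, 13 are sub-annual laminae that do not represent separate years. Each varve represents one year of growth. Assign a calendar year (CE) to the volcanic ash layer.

Total varves = 1195 + 855 + 419 = 2469.
2469 − 1427 = 1042 varves lie beyond the volcanic ash layer toward the sediment surface.
Removing the 13 false varves leaves 1042 − 13 = 1029 true varves beyond the volcanic ash layer.
The varve at the sediment surface is 1983 CE, so the volcanic ash layer dates to 1983 − 1029 = 954 CE.

954 CE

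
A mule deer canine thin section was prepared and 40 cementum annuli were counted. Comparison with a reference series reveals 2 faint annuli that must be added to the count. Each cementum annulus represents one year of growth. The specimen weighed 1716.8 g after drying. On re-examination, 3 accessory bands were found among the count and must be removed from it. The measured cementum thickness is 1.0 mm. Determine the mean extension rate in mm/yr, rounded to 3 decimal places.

0.026 mm/yr

Adjusted count: 40 − 3 + 2 = 39 cementum annuli.
Extension rate ≈ 1.0 / 39 = 0.026 mm/yr.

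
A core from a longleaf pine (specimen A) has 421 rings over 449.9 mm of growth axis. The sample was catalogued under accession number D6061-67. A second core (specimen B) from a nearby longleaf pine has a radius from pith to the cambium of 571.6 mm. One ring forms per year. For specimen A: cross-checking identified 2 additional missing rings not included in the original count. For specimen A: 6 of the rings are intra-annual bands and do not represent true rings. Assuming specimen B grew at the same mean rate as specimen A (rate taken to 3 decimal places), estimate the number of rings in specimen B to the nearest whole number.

530 rings

Specimen A: true ring count = 421 − 6 + 2 = 417.
A: Mean rate = 449.9 mm / 417 years ≈ 1.079 mm/yr.
Specimen B: 571.6 mm / 1.079 mm per year = 529.75 years ≈ 530 rings.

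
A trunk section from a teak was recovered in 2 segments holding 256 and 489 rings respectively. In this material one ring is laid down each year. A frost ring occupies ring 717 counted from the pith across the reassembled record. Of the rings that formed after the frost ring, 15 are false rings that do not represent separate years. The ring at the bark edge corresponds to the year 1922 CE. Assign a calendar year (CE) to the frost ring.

Total rings = 256 + 489 = 745.
The frost ring sits at ring 717 from the pith, so 745 − 717 = 28 rings formed after it.
28 − 15 false = 13 true rings after the frost ring.
The ring at the bark edge is 1922 CE, so the frost ring dates to 1922 − 13 = 1909 CE.

1909 CE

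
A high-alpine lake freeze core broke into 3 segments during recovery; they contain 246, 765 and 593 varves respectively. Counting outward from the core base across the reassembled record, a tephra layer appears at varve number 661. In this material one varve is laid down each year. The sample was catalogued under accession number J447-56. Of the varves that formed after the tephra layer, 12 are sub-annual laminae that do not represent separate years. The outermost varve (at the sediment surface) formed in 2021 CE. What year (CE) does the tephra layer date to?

Total varves = 246 + 765 + 593 = 1604.
1604 − 661 = 943 varves lie beyond the tephra layer toward the sediment surface.
Removing the 12 false varves leaves 943 − 12 = 931 true varves beyond the tephra layer.
The varve at the sediment surface is 2021 CE, so the tephra layer dates to 2021 − 931 = 1090 CE.

1090 CE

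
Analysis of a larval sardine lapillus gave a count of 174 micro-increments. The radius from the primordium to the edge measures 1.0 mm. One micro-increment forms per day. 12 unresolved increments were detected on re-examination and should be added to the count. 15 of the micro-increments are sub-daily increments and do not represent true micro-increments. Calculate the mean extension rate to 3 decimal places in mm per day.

0.006 mm per day

Adjusted count: 174 − 15 + 12 = 171 micro-increments.
Extension rate ≈ 1.0 / 171 = 0.006 mm per day.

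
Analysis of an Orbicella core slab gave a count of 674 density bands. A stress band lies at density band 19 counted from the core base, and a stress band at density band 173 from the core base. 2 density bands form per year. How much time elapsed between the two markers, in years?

77 years

173 − 19 = 154 density bands lie between the two events.
Dividing by 2 density bands per year: 154 / 2 = 77 years.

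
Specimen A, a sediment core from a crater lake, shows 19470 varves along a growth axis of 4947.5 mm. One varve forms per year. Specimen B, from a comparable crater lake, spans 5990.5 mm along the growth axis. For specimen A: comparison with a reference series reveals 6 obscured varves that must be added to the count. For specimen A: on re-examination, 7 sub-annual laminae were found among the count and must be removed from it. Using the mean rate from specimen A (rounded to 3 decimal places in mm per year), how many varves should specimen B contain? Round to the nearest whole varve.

Specimen A: true varve count = 19470 − 7 + 6 = 19469.
A: Mean rate = 4947.5 mm / 19469 years ≈ 0.254 mm/yr.
B spans 5990.5 / 0.254 = 23584.65 years ≈ 23585 varves.

23585 varves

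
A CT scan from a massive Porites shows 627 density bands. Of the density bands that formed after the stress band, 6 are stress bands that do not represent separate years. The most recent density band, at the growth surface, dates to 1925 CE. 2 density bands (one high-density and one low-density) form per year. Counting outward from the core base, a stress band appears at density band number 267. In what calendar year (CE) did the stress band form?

627 − 267 = 360 density bands lie beyond the stress band toward the growth surface.
Removing the 6 false density bands leaves 360 − 6 = 354 true density bands beyond the stress band.
With 2 density bands per year, 354 / 2 = 177 years.
1925 − 177 = 1748 CE.

1748 CE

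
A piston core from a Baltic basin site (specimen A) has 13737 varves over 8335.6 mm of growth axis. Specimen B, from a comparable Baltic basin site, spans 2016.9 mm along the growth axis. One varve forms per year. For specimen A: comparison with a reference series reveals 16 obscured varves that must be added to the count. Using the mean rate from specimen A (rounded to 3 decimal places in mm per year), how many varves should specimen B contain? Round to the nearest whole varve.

3328 varves

Specimen A: after corrections the count is 13737 + 16 = 13753 varves.
A: Extension rate ≈ 8335.6 / 13753 = 0.606 mm/year.
For B, 2016.9 / 0.606 = 3328.22 years ≈ 3328 varves.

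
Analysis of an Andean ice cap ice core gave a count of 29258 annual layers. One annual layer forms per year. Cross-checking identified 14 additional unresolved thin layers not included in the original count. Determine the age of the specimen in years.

29272 years

Adjusted count: 29258 + 14 = 29272 annual layers.
One annual layer per year makes the duration 29272 years.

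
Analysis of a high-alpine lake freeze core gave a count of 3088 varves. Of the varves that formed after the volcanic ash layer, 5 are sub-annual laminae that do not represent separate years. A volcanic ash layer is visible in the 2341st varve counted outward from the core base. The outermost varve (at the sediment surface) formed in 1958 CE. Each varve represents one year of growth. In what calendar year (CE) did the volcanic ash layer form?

1216 CE

3088 − 2341 = 747 varves lie beyond the volcanic ash layer toward the sediment surface.
Excluding 5 false varves: 747 − 5 = 742.
1958 − 742 = 1216 CE.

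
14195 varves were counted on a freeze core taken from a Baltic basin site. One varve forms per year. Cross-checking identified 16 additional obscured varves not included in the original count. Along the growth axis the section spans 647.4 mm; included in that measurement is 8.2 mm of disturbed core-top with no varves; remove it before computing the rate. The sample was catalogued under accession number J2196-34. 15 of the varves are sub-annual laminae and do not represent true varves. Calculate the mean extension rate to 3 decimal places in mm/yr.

0.045 mm/yr

Adjusted count: 14195 − 15 + 16 = 14196 varves.
The growth record spans 647.4 − 8.2 = 639.2 mm.
Mean rate = 639.2 mm / 14196 years ≈ 0.045 mm/yr.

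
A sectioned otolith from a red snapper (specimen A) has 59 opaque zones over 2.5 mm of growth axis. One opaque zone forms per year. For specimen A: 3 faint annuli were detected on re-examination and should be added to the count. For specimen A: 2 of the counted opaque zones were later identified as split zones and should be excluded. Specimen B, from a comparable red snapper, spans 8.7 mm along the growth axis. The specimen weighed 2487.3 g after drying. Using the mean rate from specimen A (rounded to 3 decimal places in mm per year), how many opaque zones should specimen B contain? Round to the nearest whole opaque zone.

Specimen A: after corrections the count is 59 − 2 + 3 = 60 opaque zones.
A: Mean rate = 2.5 mm / 60 years ≈ 0.042 mm per year.
B spans 8.7 / 0.042 = 207.14 years ≈ 207 opaque zones.

207 opaque zones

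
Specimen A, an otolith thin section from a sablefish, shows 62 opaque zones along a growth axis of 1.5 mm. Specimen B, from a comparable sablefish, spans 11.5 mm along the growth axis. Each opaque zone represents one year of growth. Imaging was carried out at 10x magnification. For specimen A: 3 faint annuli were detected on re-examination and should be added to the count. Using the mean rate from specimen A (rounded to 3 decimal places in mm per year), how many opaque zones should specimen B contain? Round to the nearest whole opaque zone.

Specimen A: true opaque zone count = 62 + 3 = 65.
A: 1.5 mm over 65 years gives 1.5 / 65 ≈ 0.023 mm/year.
Specimen B: 11.5 mm / 0.023 mm per year = 500.00 years ≈ 500 opaque zones.

500 opaque zones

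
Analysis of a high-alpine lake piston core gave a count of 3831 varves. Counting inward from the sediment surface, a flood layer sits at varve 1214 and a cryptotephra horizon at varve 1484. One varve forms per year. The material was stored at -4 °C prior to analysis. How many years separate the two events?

1484 − 1214 = 270 varves lie between the two events.
That is 270 years at one varve per year.

270 years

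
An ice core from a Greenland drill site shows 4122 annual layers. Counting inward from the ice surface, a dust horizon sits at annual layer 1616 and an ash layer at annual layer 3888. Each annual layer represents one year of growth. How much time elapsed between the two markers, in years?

2272 years

The two markers are separated by 3888 − 1616 = 2272 annual layers.
At one annual layer per year, 2272 years elapsed between them.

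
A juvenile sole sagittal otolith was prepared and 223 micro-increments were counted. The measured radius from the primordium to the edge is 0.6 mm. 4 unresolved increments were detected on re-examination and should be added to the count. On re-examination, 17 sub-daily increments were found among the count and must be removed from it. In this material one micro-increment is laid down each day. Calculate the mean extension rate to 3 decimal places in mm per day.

Adjusted count: 223 − 17 + 4 = 210 micro-increments.
Mean rate = 0.6 mm / 210 days ≈ 0.003 mm per day.

0.003 mm per day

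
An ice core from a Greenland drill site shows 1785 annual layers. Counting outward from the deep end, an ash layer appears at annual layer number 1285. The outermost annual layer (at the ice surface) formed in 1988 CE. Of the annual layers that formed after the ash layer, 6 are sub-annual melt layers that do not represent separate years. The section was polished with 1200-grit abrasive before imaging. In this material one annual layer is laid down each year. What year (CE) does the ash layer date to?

The ash layer sits at annual layer 1285 from the deep end, so 1785 − 1285 = 500 annual layers formed after it.
500 − 6 false = 494 true annual layers after the ash layer.
Counting back 494 years from 1988 CE places the ash layer in 1988 − 494 = 1494 CE.

1494 CE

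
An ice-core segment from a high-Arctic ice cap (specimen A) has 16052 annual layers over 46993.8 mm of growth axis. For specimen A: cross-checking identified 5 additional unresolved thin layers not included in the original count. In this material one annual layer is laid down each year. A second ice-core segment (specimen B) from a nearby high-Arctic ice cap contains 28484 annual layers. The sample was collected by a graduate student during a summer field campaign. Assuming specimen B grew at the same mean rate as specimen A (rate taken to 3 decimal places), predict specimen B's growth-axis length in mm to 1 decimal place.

Specimen A: after corrections the count is 16052 + 5 = 16057 annual layers.
A: 46993.8 mm over 16057 years gives 46993.8 / 16057 ≈ 2.927 mm/yr.
Length of B = 2.927 × 28484 = 83372.7 mm.

83372.7 mm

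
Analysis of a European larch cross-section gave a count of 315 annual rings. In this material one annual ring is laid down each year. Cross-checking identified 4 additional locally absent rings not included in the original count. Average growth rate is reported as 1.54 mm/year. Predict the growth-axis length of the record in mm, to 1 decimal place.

Adjusted count: 315 + 4 = 319 annual rings.
Length ≈ 1.54 × 319 = 491.3 mm.

491.3 mm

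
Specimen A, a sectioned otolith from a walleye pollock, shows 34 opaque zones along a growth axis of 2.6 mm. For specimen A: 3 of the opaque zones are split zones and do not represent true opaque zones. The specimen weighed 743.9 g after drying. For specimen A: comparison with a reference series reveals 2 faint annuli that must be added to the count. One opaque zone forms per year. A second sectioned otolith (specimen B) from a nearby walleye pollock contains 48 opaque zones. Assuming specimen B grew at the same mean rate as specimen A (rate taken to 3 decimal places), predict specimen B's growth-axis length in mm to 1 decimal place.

3.8 mm

Specimen A: true opaque zone count = 34 − 3 + 2 = 33.
A: 2.6 mm over 33 years gives 2.6 / 33 ≈ 0.079 mm per year.
Length of B = 0.079 × 48 = 3.8 mm.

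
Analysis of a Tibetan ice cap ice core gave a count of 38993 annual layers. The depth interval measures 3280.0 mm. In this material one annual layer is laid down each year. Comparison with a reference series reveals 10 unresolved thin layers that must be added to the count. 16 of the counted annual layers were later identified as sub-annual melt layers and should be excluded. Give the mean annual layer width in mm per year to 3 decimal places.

Correcting the raw count gives 38993 − 16 + 10 = 38987 true annual layers.
Extension rate ≈ 3280.0 / 38987 = 0.084 mm per year.

0.084 mm per year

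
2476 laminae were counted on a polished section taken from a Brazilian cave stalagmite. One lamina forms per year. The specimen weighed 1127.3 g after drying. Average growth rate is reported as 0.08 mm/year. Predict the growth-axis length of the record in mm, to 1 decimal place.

198.1 mm

The record spans 2476 years at 0.08 mm per year.
Length ≈ 0.08 × 2476 = 198.1 mm.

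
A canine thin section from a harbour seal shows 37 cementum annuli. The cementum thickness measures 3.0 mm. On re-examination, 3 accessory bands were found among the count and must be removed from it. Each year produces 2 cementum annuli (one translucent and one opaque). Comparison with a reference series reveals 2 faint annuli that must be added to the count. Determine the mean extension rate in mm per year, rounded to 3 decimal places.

True cementum annulus count = 37 − 3 + 2 = 36.
36 cementum annuli at 2 per year is 36 / 2 = 18 years.
3.0 mm over 18 years gives 3.0 / 18 ≈ 0.167 mm per year.

0.167 mm per year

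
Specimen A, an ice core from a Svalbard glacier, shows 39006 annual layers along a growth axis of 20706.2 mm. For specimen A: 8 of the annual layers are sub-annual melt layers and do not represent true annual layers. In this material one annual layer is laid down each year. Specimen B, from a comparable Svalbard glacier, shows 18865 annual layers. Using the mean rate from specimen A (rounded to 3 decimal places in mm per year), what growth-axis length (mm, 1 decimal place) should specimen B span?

Specimen A: correcting the raw count gives 39006 − 8 = 38998 true annual layers.
A: Extension rate ≈ 20706.2 / 38998 = 0.531 mm per year.
For B, 0.531 mm/year × 18865 years = 10017.3 mm.

10017.3 mm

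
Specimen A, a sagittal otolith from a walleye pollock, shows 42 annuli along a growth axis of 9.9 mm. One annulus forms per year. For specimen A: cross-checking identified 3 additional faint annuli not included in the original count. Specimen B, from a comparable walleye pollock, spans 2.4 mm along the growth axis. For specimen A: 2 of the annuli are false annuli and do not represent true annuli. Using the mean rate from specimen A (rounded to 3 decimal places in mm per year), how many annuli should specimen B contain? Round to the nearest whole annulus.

10 annuli

Specimen A: true annulus count = 42 − 2 + 3 = 43.
A: Extension rate ≈ 9.9 / 43 = 0.230 mm per year.
Specimen B: 2.4 mm / 0.230 mm per year = 10.43 years ≈ 10 annuli.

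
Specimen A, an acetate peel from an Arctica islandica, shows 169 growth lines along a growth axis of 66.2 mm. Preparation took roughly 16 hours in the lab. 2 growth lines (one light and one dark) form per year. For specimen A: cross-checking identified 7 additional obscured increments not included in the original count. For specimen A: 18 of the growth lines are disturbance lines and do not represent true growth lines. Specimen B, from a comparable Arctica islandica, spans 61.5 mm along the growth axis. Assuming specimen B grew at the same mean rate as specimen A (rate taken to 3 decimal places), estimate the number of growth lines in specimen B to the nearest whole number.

147 growth lines

Specimen A: after corrections the count is 169 − 18 + 7 = 158 growth lines.
Specimen A: dividing by 2 growth lines per year: 158 / 2 = 79 years.
A: Extension rate ≈ 66.2 / 79 = 0.838 mm per year.
For B, 61.5 / 0.838 = 73.39 years; at 2 growth lines per year that is 73.39 × 2 ≈ 147 growth lines.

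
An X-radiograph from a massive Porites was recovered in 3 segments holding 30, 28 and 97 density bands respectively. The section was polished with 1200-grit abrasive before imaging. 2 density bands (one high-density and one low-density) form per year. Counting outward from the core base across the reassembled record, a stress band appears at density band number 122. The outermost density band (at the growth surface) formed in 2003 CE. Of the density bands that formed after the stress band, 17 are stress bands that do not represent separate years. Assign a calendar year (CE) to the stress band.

Total density bands = 30 + 28 + 97 = 155.
Between density band 122 and the growth surface there are 155 − 122 = 33 density bands.
33 − 17 false = 16 true density bands after the stress band.
With 2 density bands per year, 16 / 2 = 8 years.
The density band at the growth surface is 2003 CE, so the stress band dates to 2003 − 8 = 1995 CE.

1995 CE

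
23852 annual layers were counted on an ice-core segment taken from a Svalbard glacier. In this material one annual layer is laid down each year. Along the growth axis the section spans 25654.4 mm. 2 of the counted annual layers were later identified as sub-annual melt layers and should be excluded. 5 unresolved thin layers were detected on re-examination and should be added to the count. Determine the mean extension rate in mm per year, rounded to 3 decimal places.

1.075 mm per year

Correcting the raw count gives 23852 − 2 + 5 = 23855 true annual layers.
Mean rate = 25654.4 mm / 23855 years ≈ 1.075 mm per year.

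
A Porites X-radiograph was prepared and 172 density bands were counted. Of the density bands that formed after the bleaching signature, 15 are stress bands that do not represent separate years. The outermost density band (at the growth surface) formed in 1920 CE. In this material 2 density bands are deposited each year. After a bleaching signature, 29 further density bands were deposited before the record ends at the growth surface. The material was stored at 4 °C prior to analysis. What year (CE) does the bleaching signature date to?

29 density bands post-date the bleaching signature.
29 − 15 false = 14 true density bands after the bleaching signature.
With 2 density bands per year, 14 / 2 = 7 years.
Counting back 7 years from 1920 CE places the bleaching signature in 1920 − 7 = 1913 CE.

1913 CE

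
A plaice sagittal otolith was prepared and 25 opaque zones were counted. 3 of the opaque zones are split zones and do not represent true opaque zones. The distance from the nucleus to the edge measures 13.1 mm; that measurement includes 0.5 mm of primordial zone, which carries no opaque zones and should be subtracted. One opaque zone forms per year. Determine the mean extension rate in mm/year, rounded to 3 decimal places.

True opaque zone count = 25 − 3 = 22.
The growth record spans 13.1 − 0.5 = 12.6 mm.
Extension rate ≈ 12.6 / 22 = 0.573 mm/year.

0.573 mm/year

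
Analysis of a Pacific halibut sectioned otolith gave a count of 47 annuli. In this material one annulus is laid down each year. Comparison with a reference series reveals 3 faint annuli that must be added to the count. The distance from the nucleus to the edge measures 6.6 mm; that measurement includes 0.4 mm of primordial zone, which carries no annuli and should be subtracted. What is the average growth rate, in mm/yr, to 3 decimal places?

After corrections the count is 47 + 3 = 50 annuli.
The growth record spans 6.6 − 0.4 = 6.2 mm.
6.2 mm over 50 years gives 6.2 / 50 ≈ 0.124 mm/yr.

0.124 mm/yr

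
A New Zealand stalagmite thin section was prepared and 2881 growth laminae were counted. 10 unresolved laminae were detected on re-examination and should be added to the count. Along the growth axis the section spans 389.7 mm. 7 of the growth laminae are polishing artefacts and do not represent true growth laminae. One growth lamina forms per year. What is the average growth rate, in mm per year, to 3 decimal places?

0.135 mm per year

Correcting the raw count gives 2881 − 7 + 10 = 2884 true growth laminae.
389.7 mm over 2884 years gives 389.7 / 2884 ≈ 0.135 mm per year.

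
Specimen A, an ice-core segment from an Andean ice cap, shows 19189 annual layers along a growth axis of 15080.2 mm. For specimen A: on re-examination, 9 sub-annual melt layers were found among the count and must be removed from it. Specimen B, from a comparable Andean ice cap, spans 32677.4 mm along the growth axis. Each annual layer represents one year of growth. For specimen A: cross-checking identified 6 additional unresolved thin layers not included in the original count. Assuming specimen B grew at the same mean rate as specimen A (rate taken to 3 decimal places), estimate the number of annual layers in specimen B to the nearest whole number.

41574 annual layers

Specimen A: correcting the raw count gives 19189 − 9 + 6 = 19186 true annual layers.
A: Mean rate = 15080.2 mm / 19186 years ≈ 0.786 mm per year.
B spans 32677.4 / 0.786 = 41574.30 years ≈ 41574 annual layers.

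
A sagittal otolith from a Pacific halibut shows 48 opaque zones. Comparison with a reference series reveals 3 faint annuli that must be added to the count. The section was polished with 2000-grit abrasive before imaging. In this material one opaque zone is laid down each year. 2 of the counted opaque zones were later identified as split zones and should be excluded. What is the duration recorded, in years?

49 years

True opaque zone count = 48 − 2 + 3 = 49.
With a one-to-one opaque zone periodicity this is 49 years.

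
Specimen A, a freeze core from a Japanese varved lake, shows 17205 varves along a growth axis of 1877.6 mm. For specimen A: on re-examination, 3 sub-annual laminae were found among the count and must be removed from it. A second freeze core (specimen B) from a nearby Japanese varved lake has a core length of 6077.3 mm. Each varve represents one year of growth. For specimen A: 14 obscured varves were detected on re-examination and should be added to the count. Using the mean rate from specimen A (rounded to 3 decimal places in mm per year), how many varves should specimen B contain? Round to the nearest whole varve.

Specimen A: correcting the raw count gives 17205 − 3 + 14 = 17216 true varves.
A: Mean rate = 1877.6 mm / 17216 years ≈ 0.109 mm/year.
Specimen B: 6077.3 mm / 0.109 mm per year = 55755.05 years ≈ 55755 varves.

55755 varves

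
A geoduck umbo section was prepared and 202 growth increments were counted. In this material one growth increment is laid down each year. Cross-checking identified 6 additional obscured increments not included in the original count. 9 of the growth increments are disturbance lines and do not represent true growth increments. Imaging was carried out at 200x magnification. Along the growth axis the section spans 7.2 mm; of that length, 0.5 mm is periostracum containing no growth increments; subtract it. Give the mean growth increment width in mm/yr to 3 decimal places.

0.034 mm/yr

After corrections the count is 202 − 9 + 6 = 199 growth increments.
The growth record spans 7.2 − 0.5 = 6.7 mm.
Mean rate = 6.7 mm / 199 years ≈ 0.034 mm/yr.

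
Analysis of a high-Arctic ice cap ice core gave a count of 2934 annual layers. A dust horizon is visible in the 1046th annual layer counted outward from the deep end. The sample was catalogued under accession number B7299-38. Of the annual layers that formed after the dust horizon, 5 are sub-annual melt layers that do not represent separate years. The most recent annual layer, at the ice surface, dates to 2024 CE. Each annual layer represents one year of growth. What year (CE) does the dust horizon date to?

141 CE

2934 − 1046 = 1888 annual layers lie beyond the dust horizon toward the ice surface.
1888 − 5 false = 1883 true annual layers after the dust horizon.
2024 − 1883 = 141 CE.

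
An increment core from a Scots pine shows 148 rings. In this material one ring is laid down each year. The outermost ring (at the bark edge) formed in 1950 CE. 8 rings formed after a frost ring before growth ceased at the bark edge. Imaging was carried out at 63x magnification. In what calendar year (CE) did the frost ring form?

There are 8 rings younger than the frost ring.
The ring at the bark edge is 1950 CE, so the frost ring dates to 1950 − 8 = 1942 CE.

1942 CE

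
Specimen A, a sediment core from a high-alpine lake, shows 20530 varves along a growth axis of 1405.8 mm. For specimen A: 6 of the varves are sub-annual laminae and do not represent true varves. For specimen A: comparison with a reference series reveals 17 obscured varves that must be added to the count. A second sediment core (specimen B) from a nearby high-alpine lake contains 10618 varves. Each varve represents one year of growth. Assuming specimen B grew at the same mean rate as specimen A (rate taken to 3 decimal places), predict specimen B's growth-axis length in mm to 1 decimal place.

722.0 mm

Specimen A: true varve count = 20530 − 6 + 17 = 20541.
A: Extension rate ≈ 1405.8 / 20541 = 0.068 mm/yr.
For B, 0.068 mm/year × 10618 years = 722.0 mm.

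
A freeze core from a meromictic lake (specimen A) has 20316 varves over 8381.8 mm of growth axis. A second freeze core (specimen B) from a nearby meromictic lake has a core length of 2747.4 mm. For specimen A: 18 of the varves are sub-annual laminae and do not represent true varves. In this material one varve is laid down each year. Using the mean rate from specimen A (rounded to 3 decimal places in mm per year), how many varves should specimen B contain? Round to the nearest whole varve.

Specimen A: correcting the raw count gives 20316 − 18 = 20298 true varves.
A: Mean rate = 8381.8 mm / 20298 years ≈ 0.413 mm/year.
B spans 2747.4 / 0.413 = 6652.30 years ≈ 6652 varves.

6652 varves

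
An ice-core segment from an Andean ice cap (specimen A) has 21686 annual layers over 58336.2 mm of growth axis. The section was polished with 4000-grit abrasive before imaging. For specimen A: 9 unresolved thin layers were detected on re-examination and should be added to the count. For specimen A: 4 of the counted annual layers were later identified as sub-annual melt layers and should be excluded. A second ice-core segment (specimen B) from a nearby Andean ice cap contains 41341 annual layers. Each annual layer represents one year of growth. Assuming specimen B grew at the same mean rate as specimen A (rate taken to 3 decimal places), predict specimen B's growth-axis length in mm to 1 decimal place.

111165.9 mm

Specimen A: true annual layer count = 21686 − 4 + 9 = 21691.
A: Extension rate ≈ 58336.2 / 21691 = 2.689 mm/yr.
Length of B = 2.689 × 41341 = 111165.9 mm.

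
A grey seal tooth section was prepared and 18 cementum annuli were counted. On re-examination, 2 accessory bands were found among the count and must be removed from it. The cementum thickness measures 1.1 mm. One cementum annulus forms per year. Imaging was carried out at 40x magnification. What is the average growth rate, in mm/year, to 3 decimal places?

0.069 mm/year

Adjusted count: 18 − 2 = 16 cementum annuli.
Mean rate = 1.1 mm / 16 years ≈ 0.069 mm/year.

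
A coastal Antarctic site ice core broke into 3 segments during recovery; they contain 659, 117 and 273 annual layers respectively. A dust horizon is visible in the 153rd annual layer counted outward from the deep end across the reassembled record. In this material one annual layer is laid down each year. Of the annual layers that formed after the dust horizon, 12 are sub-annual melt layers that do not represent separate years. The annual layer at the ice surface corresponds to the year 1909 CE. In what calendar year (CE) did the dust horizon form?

1025 CE

Total annual layers = 659 + 117 + 273 = 1049.
Between annual layer 153 and the ice surface there are 1049 − 153 = 896 annual layers.
896 − 12 false = 884 true annual layers after the dust horizon.
Counting back 884 years from 1909 CE places the dust horizon in 1909 − 884 = 1025 CE.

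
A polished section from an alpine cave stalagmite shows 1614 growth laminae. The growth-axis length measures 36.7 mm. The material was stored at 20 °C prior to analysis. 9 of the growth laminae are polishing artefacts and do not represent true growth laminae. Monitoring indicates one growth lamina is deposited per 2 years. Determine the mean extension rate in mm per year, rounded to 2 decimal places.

0.01 mm per year

Adjusted count: 1614 − 9 = 1605 growth laminae.
1605 growth laminae at 2 years each span 1605 × 2 = 3210 years.
Mean rate = 36.7 mm / 3210 years ≈ 0.01 mm per year.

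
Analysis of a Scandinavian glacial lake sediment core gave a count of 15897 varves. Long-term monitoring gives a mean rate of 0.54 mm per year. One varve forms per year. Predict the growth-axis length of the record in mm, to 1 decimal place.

8584.4 mm

The record spans 15897 years at 0.54 mm per year.
Predicted length = 0.54 mm/year × 15897 years = 8584.4 mm.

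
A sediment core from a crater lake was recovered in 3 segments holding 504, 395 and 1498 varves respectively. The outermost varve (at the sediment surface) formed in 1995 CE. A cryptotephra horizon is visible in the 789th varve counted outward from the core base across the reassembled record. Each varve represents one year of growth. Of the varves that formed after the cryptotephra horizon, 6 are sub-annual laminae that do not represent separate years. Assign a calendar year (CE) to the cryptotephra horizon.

Total varves = 504 + 395 + 1498 = 2397.
The cryptotephra horizon sits at varve 789 from the core base, so 2397 − 789 = 1608 varves formed after it.
Excluding 6 false varves: 1608 − 6 = 1602.
1995 − 1602 = 393 CE.

393 CE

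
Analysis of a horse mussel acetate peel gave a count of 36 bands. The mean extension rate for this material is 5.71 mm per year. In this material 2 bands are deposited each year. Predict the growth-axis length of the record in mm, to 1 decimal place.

36 bands at 2 per year is 36 / 2 = 18 years.
Predicted length = 5.71 mm/year × 18 years = 102.8 mm.

102.8 mm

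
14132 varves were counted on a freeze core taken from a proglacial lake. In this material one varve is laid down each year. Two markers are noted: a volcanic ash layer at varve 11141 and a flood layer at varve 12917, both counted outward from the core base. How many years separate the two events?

The two markers are separated by 12917 − 11141 = 1776 varves.
At one varve per year, 1776 years elapsed between them.

1776 years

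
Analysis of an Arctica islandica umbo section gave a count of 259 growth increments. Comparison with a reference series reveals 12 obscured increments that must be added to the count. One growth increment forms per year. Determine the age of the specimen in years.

Adjusted count: 259 + 12 = 271 growth increments.
At one growth increment per year, that is 271 years.

271 years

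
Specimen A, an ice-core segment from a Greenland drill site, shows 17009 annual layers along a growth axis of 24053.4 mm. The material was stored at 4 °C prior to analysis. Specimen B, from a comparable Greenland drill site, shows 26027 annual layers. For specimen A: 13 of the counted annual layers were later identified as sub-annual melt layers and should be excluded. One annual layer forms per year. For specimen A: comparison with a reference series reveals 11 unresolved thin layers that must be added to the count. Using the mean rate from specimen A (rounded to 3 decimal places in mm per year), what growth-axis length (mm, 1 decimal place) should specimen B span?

36802.2 mm

Specimen A: adjusted count: 17009 − 13 + 11 = 17007 annual layers.
A: Extension rate ≈ 24053.4 / 17007 = 1.414 mm/yr.
Length of B = 1.414 × 26027 = 36802.2 mm.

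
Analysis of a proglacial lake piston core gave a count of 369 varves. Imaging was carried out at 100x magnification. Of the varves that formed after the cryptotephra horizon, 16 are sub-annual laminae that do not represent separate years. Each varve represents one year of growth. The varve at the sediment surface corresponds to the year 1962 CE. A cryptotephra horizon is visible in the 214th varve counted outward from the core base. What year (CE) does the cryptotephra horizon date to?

1823 CE

369 − 214 = 155 varves lie beyond the cryptotephra horizon toward the sediment surface.
155 − 16 false = 139 true varves after the cryptotephra horizon.
Counting back 139 years from 1962 CE places the cryptotephra horizon in 1962 − 139 = 1823 CE.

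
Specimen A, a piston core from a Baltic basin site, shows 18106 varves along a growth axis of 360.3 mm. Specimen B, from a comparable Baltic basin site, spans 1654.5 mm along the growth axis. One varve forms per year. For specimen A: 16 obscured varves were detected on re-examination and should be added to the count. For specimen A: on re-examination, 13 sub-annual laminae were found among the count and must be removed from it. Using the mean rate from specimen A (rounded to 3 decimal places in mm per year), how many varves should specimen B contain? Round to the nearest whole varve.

82725 varves

Specimen A: correcting the raw count gives 18106 − 13 + 16 = 18109 true varves.
A: Mean rate = 360.3 mm / 18109 years ≈ 0.020 mm/year.
B spans 1654.5 / 0.020 = 82725.00 years ≈ 82725 varves.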